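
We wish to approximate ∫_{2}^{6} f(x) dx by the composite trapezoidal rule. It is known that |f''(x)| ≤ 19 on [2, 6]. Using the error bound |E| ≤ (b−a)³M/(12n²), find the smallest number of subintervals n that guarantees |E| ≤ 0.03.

59

Need 1216/(12n²) ≤ 0.03.
n² ≥ 1216/(12·0.03) = 3377.78 ⇒ n ≥ 58.1187, so the smallest n is 59.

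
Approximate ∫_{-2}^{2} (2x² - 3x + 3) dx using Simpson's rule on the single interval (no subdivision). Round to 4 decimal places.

S = (b−a)/6 · [f(-2) + 4f(0) + f(2)] = 0.666667·[17 + 4·3 + 5] = 22.6667.

22.6667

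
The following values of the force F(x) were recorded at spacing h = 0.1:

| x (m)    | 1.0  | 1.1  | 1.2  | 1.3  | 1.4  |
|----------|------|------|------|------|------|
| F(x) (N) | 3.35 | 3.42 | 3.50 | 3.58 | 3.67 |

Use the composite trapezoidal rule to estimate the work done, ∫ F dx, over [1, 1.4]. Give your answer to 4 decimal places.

h = 0.1, n = 4.
(h/2)·[y₀ + 2y₁ + 2y₂ + 2y₃ + y₄] = 0.05·(28.02) = 1.4010.

1.4010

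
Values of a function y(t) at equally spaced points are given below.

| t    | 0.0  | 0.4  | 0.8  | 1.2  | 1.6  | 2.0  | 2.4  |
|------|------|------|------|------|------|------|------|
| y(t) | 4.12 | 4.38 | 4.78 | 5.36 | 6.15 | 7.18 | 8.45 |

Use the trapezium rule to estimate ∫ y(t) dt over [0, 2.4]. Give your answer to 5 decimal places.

h = 0.4, n = 6.
(h/2)·[y₀ + 2y₁ + 2y₂ + 2y₃ + 2y₄ + 2y₅ + y₆] = 0.2·(68.27) = 13.65400.

13.65400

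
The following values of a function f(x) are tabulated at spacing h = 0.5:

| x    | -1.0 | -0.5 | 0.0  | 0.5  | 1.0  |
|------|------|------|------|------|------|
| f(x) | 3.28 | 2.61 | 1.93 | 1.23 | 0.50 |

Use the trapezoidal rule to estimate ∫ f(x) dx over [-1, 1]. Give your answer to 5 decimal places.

h = 0.5, n = 4.
(h/2)·[y₀ + 2y₁ + 2y₂ + 2y₃ + y₄] = 0.25·(15.32) = 3.83000.

3.83000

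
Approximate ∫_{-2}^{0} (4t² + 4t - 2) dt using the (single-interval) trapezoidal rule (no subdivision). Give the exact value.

T = (b−a)/2 · [f(-2) + f(0)] = 1·[6 + (-2)] = 4.

4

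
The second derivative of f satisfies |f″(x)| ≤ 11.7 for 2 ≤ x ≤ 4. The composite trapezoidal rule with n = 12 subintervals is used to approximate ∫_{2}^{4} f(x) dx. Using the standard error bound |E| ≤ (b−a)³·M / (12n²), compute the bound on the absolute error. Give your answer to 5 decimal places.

|E| ≤ (2)³·11.7 / (12·12²) = 93.6/1728 = 0.05417.

0.05417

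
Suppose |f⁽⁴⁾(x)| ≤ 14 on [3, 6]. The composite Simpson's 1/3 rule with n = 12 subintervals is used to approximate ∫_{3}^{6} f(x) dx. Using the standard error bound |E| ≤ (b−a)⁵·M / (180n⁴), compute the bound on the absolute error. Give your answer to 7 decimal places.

0.0009115

|E| ≤ (3)⁵·14 / (180·12⁴) = 3402/3732480 = 0.0009115.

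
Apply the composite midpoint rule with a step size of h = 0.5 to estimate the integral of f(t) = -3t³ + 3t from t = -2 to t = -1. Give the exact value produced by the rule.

6.46875

h = (-1 − (-2))/2 = 0.5.
Midpoints m₁,…,m₂ = -1.75, -1.25.
f(m₁)=10.828125, f(m₂)=2.109375.
h·[f(m₁) + f(m₂)] = 0.5·(12.9375) = 6.46875.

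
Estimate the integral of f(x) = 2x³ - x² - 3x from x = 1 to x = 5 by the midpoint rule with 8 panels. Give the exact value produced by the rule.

h = (5 − 1)/8 = 0.5.
Midpoints m₁,…,m₈ = 1.25, 1.75, 2.25, 2.75, 3.25, 3.75, 4.25, 4.75.
f(m₁)=-1.40625, f(m₂)=2.40625, f(m₃)=10.96875, f(m₄)=25.78125, f(m₅)=48.34375, f(m₆)=80.15625, f(m₇)=122.71875, f(m₈)=177.53125.
h·[f(m₁) + f(m₂) + f(m₃) + f(m₄) + f(m₅) + f(m₆) + f(m₇) + f(m₈)] = 0.5·(466.5) = 233.25.

233.25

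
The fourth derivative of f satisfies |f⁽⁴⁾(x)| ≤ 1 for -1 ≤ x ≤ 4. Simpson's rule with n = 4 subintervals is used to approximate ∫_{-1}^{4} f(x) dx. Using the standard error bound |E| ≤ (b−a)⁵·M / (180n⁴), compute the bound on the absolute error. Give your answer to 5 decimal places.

|E| ≤ (5)⁵·1 / (180·4⁴) = 3125/46080 = 0.06782.

0.06782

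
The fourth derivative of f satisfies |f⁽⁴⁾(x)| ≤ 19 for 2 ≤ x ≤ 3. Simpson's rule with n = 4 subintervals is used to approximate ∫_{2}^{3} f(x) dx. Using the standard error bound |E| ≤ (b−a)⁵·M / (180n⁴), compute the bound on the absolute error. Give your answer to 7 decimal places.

|E| ≤ (1)⁵·19 / (180·4⁴) = 19/46080 = 0.0004123.

0.0004123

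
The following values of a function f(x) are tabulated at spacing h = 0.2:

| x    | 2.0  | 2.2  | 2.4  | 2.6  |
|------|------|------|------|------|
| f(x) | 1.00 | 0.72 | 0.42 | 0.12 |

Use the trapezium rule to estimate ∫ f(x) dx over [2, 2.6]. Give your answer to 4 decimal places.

h = 0.2, n = 3.
(h/2)·[y₀ + 2y₁ + 2y₂ + y₃] = 0.1·(3.40) = 0.3400.

0.3400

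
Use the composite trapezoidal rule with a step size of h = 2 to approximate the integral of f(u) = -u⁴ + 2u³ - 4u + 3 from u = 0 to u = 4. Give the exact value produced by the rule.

-148

h = (4 − 0)/2 = 2.
Nodes u₀,…,u₂ = 0, 2, 4.
f(u) = -u⁴ + 2u³ - 4u + 3: f₀=3, f₁=-5, f₂=-141.
(h/2)·[f₀ + 2f₁ + f₂] = 1·(-148) = -148.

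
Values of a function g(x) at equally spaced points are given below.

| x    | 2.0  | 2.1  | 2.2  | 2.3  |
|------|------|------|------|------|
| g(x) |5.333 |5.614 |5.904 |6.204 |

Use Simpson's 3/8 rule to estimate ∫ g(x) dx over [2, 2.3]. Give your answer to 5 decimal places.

1.72841

h = 0.1, n = 3.
(3h/8)·[y₀ + 3y₁ + 3y₂ + y₃] = 0.0375·(46.091) = 1.72841.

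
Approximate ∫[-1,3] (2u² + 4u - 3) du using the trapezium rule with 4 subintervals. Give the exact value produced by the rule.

h = (3 − (-1))/4 = 1.
Nodes u₀,…,u₄ = -1, 0, 1, 2, 3.
f(u) = 2u² + 4u - 3: f₀=-5, f₁=-3, f₂=3, f₃=13, f₄=27.
(h/2)·[f₀ + 2f₁ + 2f₂ + 2f₃ + f₄] = 0.5·(48) = 24.

24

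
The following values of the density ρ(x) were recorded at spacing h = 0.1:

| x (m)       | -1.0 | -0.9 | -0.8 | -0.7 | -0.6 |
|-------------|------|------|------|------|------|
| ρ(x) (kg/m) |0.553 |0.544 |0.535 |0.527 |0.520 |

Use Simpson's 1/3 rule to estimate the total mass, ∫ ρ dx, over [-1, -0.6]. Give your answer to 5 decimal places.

0.21423

h = 0.1, n = 4.
(h/3)·[y₀ + 4y₁ + 2y₂ + 4y₃ + y₄] = 0.033333·(6.427) = 0.21423.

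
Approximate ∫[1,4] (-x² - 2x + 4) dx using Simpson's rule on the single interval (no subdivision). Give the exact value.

S = (b−a)/6 · [f(1) + 4f(2.5) + f(4)] = 0.5·[1 + 4·(-7.25) + (-20)] = -24.

-24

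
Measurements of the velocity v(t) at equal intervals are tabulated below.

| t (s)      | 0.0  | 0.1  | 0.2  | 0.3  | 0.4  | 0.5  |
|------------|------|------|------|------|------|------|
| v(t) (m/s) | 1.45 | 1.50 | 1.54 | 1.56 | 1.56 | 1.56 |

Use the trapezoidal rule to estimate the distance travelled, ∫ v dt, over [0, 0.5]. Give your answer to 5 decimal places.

0.76650

h = 0.1, n = 5.
(h/2)·[y₀ + 2y₁ + 2y₂ + 2y₃ + 2y₄ + y₅] = 0.05·(15.33) = 0.76650.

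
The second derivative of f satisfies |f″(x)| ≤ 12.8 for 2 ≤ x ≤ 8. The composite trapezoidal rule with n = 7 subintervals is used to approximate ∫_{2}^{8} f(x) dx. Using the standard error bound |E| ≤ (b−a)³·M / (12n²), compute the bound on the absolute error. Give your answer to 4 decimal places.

|E| ≤ (6)³·12.8 / (12·7²) = 2764.8/588 = 4.7020.

4.7020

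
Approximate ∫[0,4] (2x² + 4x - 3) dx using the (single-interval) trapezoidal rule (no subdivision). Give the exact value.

T = (b−a)/2 · [f(0) + f(4)] = 2·[(-3) + 45] = 84.

84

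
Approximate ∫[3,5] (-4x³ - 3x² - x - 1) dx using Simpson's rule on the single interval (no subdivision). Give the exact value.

S = (b−a)/6 · [f(3) + 4f(4) + f(5)] = 0.333333·[(-139) + 4·(-309) + (-581)] = -652.

-652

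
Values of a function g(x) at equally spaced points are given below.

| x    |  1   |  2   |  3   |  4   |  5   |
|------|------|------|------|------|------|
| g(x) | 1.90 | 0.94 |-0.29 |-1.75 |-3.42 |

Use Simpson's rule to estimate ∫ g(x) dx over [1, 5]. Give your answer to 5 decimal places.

-1.78000

h = 1, n = 4.
(h/3)·[y₀ + 4y₁ + 2y₂ + 4y₃ + y₄] = 0.333333·(-5.34) = -1.78000.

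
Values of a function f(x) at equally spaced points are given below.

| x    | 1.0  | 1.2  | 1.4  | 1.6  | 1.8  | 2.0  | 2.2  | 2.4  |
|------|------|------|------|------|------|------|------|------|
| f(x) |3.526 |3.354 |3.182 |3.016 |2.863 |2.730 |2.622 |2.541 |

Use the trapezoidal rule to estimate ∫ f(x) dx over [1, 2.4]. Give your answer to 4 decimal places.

h = 0.2, n = 7.
(h/2)·[y₀ + 2y₁ + 2y₂ + 2y₃ + 2y₄ + 2y₅ + 2y₆ + y₇] = 0.1·(41.601) = 4.1601.

4.1601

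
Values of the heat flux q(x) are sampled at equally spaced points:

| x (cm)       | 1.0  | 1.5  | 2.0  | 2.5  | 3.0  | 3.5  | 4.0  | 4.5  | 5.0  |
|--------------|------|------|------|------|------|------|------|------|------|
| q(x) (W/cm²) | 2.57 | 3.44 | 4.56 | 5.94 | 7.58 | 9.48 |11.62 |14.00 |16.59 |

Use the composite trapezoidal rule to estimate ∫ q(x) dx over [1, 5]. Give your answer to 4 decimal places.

33.1000

h = 0.5, n = 8.
(h/2)·[y₀ + 2y₁ + 2y₂ + 2y₃ + 2y₄ + 2y₅ + 2y₆ + 2y₇ + y₈] = 0.25·(132.40) = 33.1000.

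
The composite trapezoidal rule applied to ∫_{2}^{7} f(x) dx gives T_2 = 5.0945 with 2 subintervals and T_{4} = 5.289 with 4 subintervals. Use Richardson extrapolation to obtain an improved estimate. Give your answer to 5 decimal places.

5.35383

R = (4·T_{4} − T_2) / 3 = (4·5.289 − 5.0945)/3 = (16.0615)/3 = 5.35383.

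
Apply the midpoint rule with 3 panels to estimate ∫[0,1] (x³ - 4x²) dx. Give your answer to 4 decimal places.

h = (1 − 0)/3 = 0.333333.
Midpoints m₁,…,m₃ = 0.166667, 0.5, 0.833333.
f(m₁)=-0.106481, f(m₂)=-0.875, f(m₃)=-2.199074.
h·[f(m₁) + f(m₂) + f(m₃)] = 0.333333·(-3.180556) = -1.0602.

-1.0602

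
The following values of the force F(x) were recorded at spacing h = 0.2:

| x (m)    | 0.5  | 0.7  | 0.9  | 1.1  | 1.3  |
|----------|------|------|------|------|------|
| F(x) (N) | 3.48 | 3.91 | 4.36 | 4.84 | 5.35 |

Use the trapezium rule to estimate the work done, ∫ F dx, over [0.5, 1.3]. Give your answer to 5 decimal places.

3.50500

h = 0.2, n = 4.
(h/2)·[y₀ + 2y₁ + 2y₂ + 2y₃ + y₄] = 0.1·(35.05) = 3.50500.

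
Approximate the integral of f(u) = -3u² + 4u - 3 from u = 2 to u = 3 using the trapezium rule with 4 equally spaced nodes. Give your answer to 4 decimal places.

-12.0556

h = (3 − 2)/3 = 0.333333.
Nodes u₀,…,u₃ = 2, 2.333333, 2.666667, 3.
f(u) = -3u² + 4u - 3: f₀=-7, f₁=-10, f₂=-13.666667, f₃=-18.
(h/2)·[f₀ + 2f₁ + 2f₂ + f₃] = 0.166667·(-72.333333) = -12.0556.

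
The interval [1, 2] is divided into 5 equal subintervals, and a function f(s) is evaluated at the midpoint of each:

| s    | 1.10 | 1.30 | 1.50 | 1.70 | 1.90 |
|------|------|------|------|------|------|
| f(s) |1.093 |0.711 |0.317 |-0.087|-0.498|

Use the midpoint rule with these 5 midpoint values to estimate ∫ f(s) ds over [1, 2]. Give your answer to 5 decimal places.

0.30720

h = 0.2, n = 5.
h·[y(m₁) + y(m₂) + y(m₃) + y(m₄) + y(m₅)] = 0.2·(1.536) = 0.30720.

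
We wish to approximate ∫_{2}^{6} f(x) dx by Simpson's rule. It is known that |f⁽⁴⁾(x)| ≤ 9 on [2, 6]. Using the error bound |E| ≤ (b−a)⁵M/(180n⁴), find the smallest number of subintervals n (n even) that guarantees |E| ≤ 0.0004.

Need 9216/(180n⁴) ≤ 0.0004.
n⁴ ≥ 9216/(180·0.0004) = 128000 ⇒ n ≥ 18.9148, so the smallest even n is 20. (n must be even for Simpson's rule.)

20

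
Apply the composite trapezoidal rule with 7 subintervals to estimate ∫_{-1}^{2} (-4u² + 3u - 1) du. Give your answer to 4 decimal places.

-10.8673

h = (2 − (-1))/7 = 0.428571.
Nodes u₀,…,u₇ = -1, -0.571429, -0.142857, 0.285714, 0.714286, 1.142857, 1.571429, 2.
f(u) = -4u² + 3u - 1: f₀=-8, f₁=-4.020408, f₂=-1.510204, f₃=-0.469388, f₄=-0.897959, f₅=-2.795918, f₆=-6.163265, f₇=-11.
(h/2)·[f₀ + 2f₁ + 2f₂ + 2f₃ + 2f₄ + 2f₅ + 2f₆ + f₇] = 0.214286·(-50.714286) = -10.8673.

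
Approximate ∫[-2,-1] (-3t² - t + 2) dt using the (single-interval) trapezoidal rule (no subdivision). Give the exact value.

-4

T = (b−a)/2 · [f(-2) + f(-1)] = 0.5·[(-8) + 0] = -4.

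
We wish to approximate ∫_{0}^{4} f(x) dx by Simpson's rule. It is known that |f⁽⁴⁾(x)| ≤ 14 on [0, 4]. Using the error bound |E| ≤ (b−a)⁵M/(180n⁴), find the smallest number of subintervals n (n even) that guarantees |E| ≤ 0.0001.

Need 14336/(180n⁴) ≤ 0.0001.
n⁴ ≥ 14336/(180·0.0001) = 796444 ⇒ n ≥ 29.8737, so the smallest even n is 30. (n must be even for Simpson's rule.)

30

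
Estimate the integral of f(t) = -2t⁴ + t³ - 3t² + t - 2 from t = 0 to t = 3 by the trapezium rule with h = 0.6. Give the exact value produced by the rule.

-111.63408

h = (3 − 0)/5 = 0.6.
Nodes t₀,…,t₅ = 0, 0.6, 1.2, 1.8, 2.4, 3.
f(t) = -2t⁴ + t³ - 3t² + t - 2: f₀=-2, f₁=-2.5232, f₂=-7.5392, f₃=-25.0832, f₄=-69.4112, f₅=-161.
(h/2)·[f₀ + 2f₁ + 2f₂ + 2f₃ + 2f₄ + f₅] = 0.3·(-372.1136) = -111.63408.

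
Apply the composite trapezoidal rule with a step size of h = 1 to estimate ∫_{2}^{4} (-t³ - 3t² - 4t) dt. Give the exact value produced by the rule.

-144

h = (4 − 2)/2 = 1.
Nodes t₀,…,t₂ = 2, 3, 4.
f(t) = -t³ - 3t² - 4t: f₀=-28, f₁=-66, f₂=-128.
(h/2)·[f₀ + 2f₁ + f₂] = 0.5·(-288) = -144.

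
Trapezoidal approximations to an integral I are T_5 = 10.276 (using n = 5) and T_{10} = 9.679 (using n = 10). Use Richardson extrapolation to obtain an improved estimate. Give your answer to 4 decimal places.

R = (4·T_{10} − T_5) / 3 = (4·9.679 − 10.276)/3 = (28.440)/3 = 9.4800.

9.4800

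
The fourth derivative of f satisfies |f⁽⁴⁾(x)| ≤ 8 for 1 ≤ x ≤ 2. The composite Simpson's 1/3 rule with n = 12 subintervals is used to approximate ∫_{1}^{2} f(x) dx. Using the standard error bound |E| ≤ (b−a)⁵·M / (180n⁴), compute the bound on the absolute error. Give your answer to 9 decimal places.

|E| ≤ (1)⁵·8 / (180·12⁴) = 8/3732480 = 0.000002143.

0.000002143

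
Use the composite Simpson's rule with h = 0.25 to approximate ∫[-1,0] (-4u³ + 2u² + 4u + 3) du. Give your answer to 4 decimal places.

h = (0 − (-1))/4 = 0.25.
Nodes u₀,…,u₄ = -1, -0.75, -0.5, -0.25, 0.
f(u) = -4u³ + 2u² + 4u + 3: f₀=5, f₁=2.8125, f₂=2, f₃=2.1875, f₄=3.
(h/3)·[f₀ + 4f₁ + 2f₂ + 4f₃ + f₄] = 0.083333·(32) = 2.6667.

2.6667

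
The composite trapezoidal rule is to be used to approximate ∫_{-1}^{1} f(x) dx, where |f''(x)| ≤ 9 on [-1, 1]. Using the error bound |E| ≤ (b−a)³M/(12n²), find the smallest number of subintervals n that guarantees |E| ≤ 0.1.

Need 72/(12n²) ≤ 0.1.
n² ≥ 72/(12·0.1) = 60 ⇒ n ≥ 7.7460, so the smallest n is 8.

8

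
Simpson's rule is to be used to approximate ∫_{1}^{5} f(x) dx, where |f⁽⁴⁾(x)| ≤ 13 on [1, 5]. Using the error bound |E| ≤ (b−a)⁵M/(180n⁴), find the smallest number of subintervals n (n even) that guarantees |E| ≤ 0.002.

Need 13312/(180n⁴) ≤ 0.002.
n⁴ ≥ 13312/(180·0.002) = 36977.8 ⇒ n ≥ 13.8671, so the smallest even n is 14. (n must be even for Simpson's rule.)

14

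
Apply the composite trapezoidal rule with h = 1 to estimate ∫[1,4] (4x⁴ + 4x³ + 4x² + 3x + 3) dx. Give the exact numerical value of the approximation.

h = (4 − 1)/3 = 1.
Nodes x₀,…,x₃ = 1, 2, 3, 4.
f(x) = 4x⁴ + 4x³ + 4x² + 3x + 3: f₀=18, f₁=121, f₂=480, f₃=1359.
(h/2)·[f₀ + 2f₁ + 2f₂ + f₃] = 0.5·(2579) = 1289.5.

1289.5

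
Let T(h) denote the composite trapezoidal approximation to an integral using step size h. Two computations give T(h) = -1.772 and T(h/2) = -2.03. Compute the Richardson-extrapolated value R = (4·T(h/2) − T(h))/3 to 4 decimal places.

-2.1160

R = (4·T(h/2) − T(h)) / 3 = (4·(-2.03) − (-1.772))/3 = (-6.348)/3 = -2.1160.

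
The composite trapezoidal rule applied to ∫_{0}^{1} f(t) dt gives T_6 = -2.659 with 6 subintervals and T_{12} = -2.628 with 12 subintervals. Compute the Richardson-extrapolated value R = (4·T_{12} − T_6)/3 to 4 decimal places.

R = (4·T_{12} − T_6) / 3 = (4·(-2.628) − (-2.659))/3 = (-7.853)/3 = -2.6177.

-2.6177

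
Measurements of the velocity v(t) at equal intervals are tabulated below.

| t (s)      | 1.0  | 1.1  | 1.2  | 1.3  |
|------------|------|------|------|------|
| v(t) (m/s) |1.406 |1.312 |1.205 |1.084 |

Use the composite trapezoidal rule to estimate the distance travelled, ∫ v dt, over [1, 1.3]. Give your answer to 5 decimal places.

h = 0.1, n = 3.
(h/2)·[y₀ + 2y₁ + 2y₂ + y₃] = 0.05·(7.524) = 0.37620.

0.37620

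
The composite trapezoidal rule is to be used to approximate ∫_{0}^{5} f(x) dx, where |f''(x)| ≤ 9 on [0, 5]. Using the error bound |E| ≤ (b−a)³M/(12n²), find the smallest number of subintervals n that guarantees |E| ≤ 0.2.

Need 1125/(12n²) ≤ 0.2.
n² ≥ 1125/(12·0.2) = 468.75 ⇒ n ≥ 21.6506, so the smallest n is 22.

22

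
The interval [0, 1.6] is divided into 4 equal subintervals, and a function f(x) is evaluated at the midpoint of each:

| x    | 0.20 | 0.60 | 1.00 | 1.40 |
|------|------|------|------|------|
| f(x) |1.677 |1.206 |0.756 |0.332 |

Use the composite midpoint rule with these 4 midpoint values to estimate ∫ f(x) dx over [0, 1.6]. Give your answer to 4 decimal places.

h = 0.4, n = 4.
h·[y(m₁) + y(m₂) + y(m₃) + y(m₄)] = 0.4·(3.971) = 1.5884.

1.5884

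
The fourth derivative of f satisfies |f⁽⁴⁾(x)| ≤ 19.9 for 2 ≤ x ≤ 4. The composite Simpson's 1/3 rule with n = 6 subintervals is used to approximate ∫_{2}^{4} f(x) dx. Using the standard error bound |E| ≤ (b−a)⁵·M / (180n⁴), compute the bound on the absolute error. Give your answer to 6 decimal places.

|E| ≤ (2)⁵·19.9 / (180·6⁴) = 636.8/233280 = 0.002730.

0.002730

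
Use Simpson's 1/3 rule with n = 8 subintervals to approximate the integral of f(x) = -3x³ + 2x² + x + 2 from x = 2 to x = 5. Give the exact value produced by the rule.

h = (5 − 2)/8 = 0.375.
Nodes x₀,…,x₈ = 2, 2.375, 2.75, 3.125, 3.5, 3.875, 4.25, 4.625, 5.
f(x) = -3x³ + 2x² + x + 2: f₀=-12, f₁=-24.533203125, f₂=-42.515625, f₃=-66.896484375, f₄=-98.625, f₅=-138.650390625, f₆=-187.921875, f₇=-247.388671875, f₈=-318.
(h/3)·[f₀ + 4f₁ + 2f₂ + 4f₃ + 2f₄ + 4f₅ + 2f₆ + 4f₇ + f₈] = 0.125·(-2898) = -362.25.

-362.25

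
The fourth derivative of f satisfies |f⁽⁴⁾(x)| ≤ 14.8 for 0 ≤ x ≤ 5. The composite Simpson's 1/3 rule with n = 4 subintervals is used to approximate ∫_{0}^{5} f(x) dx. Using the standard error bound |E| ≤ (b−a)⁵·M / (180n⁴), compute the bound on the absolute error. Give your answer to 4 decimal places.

1.0037

|E| ≤ (5)⁵·14.8 / (180·4⁴) = 46250/46080 = 1.0037.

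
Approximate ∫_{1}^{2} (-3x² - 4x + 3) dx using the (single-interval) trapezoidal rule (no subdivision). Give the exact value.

-10.5

T = (b−a)/2 · [f(1) + f(2)] = 0.5·[(-4) + (-17)] = -10.5.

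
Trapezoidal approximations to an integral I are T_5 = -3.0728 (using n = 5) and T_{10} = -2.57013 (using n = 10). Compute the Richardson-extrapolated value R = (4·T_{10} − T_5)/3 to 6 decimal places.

R = (4·T_{10} − T_5) / 3 = (4·(-2.57013) − (-3.0728))/3 = (-7.20772)/3 = -2.402573.

-2.402573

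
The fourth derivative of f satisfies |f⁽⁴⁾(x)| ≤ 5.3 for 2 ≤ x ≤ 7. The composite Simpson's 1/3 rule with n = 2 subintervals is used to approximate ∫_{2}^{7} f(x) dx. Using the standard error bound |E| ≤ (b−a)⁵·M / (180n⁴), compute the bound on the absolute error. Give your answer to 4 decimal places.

5.7509

|E| ≤ (5)⁵·5.3 / (180·2⁴) = 16562.5/2880 = 5.7509.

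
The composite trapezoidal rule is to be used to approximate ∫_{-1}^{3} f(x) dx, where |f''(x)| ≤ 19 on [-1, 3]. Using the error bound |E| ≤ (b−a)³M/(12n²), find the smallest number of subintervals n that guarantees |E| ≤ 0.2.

23

Need 1216/(12n²) ≤ 0.2.
n² ≥ 1216/(12·0.2) = 506.667 ⇒ n ≥ 22.5093, so the smallest n is 23.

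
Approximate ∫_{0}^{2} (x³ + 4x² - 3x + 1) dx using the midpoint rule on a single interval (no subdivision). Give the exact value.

6

M = (b−a)·f(1) = 2·(3) = 6.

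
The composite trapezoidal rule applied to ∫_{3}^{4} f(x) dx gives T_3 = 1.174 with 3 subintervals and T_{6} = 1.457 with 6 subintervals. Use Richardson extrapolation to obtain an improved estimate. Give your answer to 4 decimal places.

R = (4·T_{6} − T_3) / 3 = (4·1.457 − 1.174)/3 = (4.654)/3 = 1.5513.

1.5513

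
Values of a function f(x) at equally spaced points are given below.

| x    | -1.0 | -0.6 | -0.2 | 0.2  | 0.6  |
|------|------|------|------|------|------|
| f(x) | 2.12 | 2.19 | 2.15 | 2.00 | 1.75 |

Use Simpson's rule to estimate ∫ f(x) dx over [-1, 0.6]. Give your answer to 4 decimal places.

h = 0.4, n = 4.
(h/3)·[y₀ + 4y₁ + 2y₂ + 4y₃ + y₄] = 0.133333·(24.93) = 3.3240.

3.3240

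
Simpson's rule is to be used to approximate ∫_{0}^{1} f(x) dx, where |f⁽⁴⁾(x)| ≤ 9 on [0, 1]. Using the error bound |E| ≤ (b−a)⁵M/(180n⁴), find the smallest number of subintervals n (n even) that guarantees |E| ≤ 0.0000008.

Need 9/(180n⁴) ≤ 0.0000008.
n⁴ ≥ 9/(180·0.0000008) = 62500 ⇒ n ≥ 15.8114, so the smallest even n is 16. (n must be even for Simpson's rule.)

16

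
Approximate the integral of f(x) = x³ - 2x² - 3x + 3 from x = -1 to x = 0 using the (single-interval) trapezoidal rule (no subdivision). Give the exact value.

T = (b−a)/2 · [f(-1) + f(0)] = 0.5·[3 + 3] = 3.

3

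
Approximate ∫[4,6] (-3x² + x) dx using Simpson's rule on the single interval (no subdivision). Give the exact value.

-142

S = (b−a)/6 · [f(4) + 4f(5) + f(6)] = 0.333333·[(-44) + 4·(-70) + (-102)] = -142.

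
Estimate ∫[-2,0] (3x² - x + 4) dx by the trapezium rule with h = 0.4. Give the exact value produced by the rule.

18.16

h = (0 − (-2))/5 = 0.4.
Nodes x₀,…,x₅ = -2, -1.6, -1.2, -0.8, -0.4, 0.
f(x) = 3x² - x + 4: f₀=18, f₁=13.28, f₂=9.52, f₃=6.72, f₄=4.88, f₅=4.
(h/2)·[f₀ + 2f₁ + 2f₂ + 2f₃ + 2f₄ + f₅] = 0.2·(90.8) = 18.16.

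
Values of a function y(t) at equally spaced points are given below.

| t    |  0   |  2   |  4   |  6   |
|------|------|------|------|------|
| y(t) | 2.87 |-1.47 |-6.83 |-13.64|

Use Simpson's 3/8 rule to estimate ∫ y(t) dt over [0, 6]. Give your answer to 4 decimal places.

-26.7525

h = 2, n = 3.
(3h/8)·[y₀ + 3y₁ + 3y₂ + y₃] = 0.75·(-35.67) = -26.7525.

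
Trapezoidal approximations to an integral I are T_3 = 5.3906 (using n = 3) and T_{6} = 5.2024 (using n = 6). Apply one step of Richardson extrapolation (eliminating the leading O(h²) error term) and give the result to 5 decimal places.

5.13967

R = (4·T_{6} − T_3) / 3 = (4·5.2024 − 5.3906)/3 = (15.4190)/3 = 5.13967.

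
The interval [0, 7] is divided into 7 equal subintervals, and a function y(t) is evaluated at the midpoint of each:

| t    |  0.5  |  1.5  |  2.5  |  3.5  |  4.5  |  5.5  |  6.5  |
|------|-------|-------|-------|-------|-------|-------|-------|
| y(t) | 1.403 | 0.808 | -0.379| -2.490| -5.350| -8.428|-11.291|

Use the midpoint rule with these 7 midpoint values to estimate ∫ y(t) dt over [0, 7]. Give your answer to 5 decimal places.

h = 1, n = 7.
h·[y(m₁) + y(m₂) + y(m₃) + y(m₄) + y(m₅) + y(m₆) + y(m₇)] = 1·(-25.727) = -25.72700.

-25.72700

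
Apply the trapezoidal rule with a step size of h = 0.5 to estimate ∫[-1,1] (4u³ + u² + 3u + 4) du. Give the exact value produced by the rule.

8.75

h = (1 − (-1))/4 = 0.5.
Nodes u₀,…,u₄ = -1, -0.5, 0, 0.5, 1.
f(u) = 4u³ + u² + 3u + 4: f₀=-2, f₁=2.25, f₂=4, f₃=6.25, f₄=12.
(h/2)·[f₀ + 2f₁ + 2f₂ + 2f₃ + f₄] = 0.25·(35) = 8.75.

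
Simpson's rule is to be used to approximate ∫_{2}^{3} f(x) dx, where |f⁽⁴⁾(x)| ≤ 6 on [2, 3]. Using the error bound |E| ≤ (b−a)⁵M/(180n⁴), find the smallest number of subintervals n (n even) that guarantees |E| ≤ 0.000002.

Need 6/(180n⁴) ≤ 0.000002.
n⁴ ≥ 6/(180·0.000002) = 16666.7 ⇒ n ≥ 11.3622, so the smallest even n is 12. (n must be even for Simpson's rule.)

12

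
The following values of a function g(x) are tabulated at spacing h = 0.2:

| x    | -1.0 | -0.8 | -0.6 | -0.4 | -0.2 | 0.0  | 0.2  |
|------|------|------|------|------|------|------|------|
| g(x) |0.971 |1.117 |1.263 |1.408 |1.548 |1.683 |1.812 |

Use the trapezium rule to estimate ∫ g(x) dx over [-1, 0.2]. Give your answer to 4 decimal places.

1.6821

h = 0.2, n = 6.
(h/2)·[y₀ + 2y₁ + 2y₂ + 2y₃ + 2y₄ + 2y₅ + y₆] = 0.1·(16.821) = 1.6821.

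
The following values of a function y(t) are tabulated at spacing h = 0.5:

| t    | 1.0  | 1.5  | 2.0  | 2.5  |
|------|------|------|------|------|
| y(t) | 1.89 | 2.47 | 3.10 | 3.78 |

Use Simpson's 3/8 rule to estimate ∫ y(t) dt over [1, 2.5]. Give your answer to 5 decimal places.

h = 0.5, n = 3.
(3h/8)·[y₀ + 3y₁ + 3y₂ + y₃] = 0.1875·(22.38) = 4.19625.

4.19625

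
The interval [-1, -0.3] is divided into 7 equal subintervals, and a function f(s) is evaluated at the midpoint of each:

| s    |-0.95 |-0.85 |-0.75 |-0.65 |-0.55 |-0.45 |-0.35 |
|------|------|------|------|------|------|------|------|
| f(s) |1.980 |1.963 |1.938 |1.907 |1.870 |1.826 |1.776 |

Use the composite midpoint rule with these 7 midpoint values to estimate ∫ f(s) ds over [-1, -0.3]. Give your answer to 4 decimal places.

1.3260

h = 0.1, n = 7.
h·[y(m₁) + y(m₂) + y(m₃) + y(m₄) + y(m₅) + y(m₆) + y(m₇)] = 0.1·(13.260) = 1.3260.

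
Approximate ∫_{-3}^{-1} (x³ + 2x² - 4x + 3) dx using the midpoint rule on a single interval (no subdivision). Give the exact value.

22

M = (b−a)·f(-2) = 2·(11) = 22.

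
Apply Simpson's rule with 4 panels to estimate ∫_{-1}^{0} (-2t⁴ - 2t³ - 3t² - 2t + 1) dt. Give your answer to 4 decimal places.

h = (0 − (-1))/4 = 0.25.
Nodes t₀,…,t₄ = -1, -0.75, -0.5, -0.25, 0.
f(t) = -2t⁴ - 2t³ - 3t² - 2t + 1: f₀=0, f₁=1.0234375, f₂=1.375, f₃=1.3359375, f₄=1.
(h/3)·[f₀ + 4f₁ + 2f₂ + 4f₃ + f₄] = 0.083333·(13.1875) = 1.0990.

1.0990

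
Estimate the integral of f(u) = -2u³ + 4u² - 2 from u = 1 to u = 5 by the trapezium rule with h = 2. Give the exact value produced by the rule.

-192

h = (5 − 1)/2 = 2.
Nodes u₀,…,u₂ = 1, 3, 5.
f(u) = -2u³ + 4u² - 2: f₀=0, f₁=-20, f₂=-152.
(h/2)·[f₀ + 2f₁ + f₂] = 1·(-192) = -192.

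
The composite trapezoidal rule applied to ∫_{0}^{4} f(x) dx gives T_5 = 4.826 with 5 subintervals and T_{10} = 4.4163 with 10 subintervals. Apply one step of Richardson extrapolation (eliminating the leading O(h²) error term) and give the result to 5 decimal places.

R = (4·T_{10} − T_5) / 3 = (4·4.4163 − 4.826)/3 = (12.8392)/3 = 4.27973.

4.27973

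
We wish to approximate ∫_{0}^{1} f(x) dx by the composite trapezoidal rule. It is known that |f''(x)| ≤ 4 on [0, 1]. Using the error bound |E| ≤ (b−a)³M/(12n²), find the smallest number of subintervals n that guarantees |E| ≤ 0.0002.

41

Need 4/(12n²) ≤ 0.0002.
n² ≥ 4/(12·0.0002) = 1666.67 ⇒ n ≥ 40.8248, so the smallest n is 41.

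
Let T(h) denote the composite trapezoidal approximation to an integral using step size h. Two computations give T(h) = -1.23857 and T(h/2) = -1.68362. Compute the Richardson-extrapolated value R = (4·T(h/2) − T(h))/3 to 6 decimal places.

R = (4·T(h/2) − T(h)) / 3 = (4·(-1.68362) − (-1.23857))/3 = (-5.49591)/3 = -1.831970.

-1.831970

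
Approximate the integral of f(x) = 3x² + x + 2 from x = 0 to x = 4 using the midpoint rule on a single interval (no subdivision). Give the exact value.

64

M = (b−a)·f(2) = 4·(16) = 64.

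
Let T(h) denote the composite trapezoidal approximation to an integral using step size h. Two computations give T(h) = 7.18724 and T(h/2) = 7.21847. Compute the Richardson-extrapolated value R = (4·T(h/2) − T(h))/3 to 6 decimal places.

7.228880

R = (4·T(h/2) − T(h)) / 3 = (4·7.21847 − 7.18724)/3 = (21.68664)/3 = 7.228880.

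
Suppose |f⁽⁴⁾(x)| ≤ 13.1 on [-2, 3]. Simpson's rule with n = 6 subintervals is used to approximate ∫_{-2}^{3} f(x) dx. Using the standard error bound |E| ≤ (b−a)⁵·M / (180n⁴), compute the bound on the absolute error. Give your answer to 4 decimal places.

0.1755

|E| ≤ (5)⁵·13.1 / (180·6⁴) = 40937.5/233280 = 0.1755.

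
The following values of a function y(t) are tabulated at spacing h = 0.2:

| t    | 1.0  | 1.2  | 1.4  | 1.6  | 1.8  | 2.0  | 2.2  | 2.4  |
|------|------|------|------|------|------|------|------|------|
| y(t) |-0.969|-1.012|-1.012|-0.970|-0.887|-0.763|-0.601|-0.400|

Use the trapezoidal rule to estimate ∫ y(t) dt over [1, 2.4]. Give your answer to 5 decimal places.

-1.18590

h = 0.2, n = 7.
(h/2)·[y₀ + 2y₁ + 2y₂ + 2y₃ + 2y₄ + 2y₅ + 2y₆ + y₇] = 0.1·(-11.859) = -1.18590.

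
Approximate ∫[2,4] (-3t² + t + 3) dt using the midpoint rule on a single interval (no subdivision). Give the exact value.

-42

M = (b−a)·f(3) = 2·(-21) = -42.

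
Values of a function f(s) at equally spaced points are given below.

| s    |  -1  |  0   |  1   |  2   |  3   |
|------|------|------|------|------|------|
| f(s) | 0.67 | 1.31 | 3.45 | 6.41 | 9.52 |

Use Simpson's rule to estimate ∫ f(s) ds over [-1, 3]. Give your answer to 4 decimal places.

h = 1, n = 4.
(h/3)·[y₀ + 4y₁ + 2y₂ + 4y₃ + y₄] = 0.333333·(47.97) = 15.9900.

15.9900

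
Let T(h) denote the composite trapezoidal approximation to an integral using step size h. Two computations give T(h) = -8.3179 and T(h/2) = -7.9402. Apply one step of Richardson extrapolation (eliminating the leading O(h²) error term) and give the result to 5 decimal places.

R = (4·T(h/2) − T(h)) / 3 = (4·(-7.9402) − (-8.3179))/3 = (-23.4429)/3 = -7.81430.

-7.81430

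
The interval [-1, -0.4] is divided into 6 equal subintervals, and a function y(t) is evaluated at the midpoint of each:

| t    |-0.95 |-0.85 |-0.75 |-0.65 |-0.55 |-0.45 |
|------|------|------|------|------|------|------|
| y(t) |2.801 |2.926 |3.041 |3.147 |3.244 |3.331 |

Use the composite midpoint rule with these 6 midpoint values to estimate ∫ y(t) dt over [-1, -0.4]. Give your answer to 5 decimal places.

h = 0.1, n = 6.
h·[y(m₁) + y(m₂) + y(m₃) + y(m₄) + y(m₅) + y(m₆)] = 0.1·(18.490) = 1.84900.

1.84900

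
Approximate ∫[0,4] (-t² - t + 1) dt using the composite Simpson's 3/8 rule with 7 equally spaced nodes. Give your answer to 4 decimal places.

h = (4 − 0)/6 = 0.666667.
Nodes t₀,…,t₆ = 0, 0.666667, 1.333333, 2, 2.666667, 3.333333, 4.
f(t) = -t² - t + 1: f₀=1, f₁=-0.111111, f₂=-2.111111, f₃=-5, f₄=-8.777778, f₅=-13.444444, f₆=-19.
(3h/8)·[f₀ + 3f₁ + 3f₂ + 2f₃ + 3f₄ + 3f₅ + f₆] = 0.25·(-101.333333) = -25.3333.

-25.3333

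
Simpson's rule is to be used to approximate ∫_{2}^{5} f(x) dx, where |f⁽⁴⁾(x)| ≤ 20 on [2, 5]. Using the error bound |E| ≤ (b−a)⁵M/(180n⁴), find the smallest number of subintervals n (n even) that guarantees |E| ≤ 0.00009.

24

Need 4860/(180n⁴) ≤ 0.00009.
n⁴ ≥ 4860/(180·0.00009) = 300000 ⇒ n ≥ 23.4035, so the smallest even n is 24. (n must be even for Simpson's rule.)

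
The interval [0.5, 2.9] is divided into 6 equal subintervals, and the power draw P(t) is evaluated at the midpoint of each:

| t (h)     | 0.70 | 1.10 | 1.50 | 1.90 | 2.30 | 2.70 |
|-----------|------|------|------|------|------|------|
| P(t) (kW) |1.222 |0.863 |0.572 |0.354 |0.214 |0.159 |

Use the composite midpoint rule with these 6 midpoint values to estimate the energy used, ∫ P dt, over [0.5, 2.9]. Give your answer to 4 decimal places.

h = 0.4, n = 6.
h·[y(m₁) + y(m₂) + y(m₃) + y(m₄) + y(m₅) + y(m₆)] = 0.4·(3.384) = 1.3536.

1.3536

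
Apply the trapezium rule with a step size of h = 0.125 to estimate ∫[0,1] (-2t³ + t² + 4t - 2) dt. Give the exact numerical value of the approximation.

h = (1 − 0)/8 = 0.125.
Nodes t₀,…,t₈ = 0, 0.125, 0.25, 0.375, 0.5, 0.625, 0.75, 0.875, 1.
f(t) = -2t³ + t² + 4t - 2: f₀=-2, f₁=-1.48828125, f₂=-0.96875, f₃=-0.46484375, f₄=0, f₅=0.40234375, f₆=0.71875, f₇=0.92578125, f₈=1.
(h/2)·[f₀ + 2f₁ + 2f₂ + 2f₃ + 2f₄ + 2f₅ + 2f₆ + 2f₇ + f₈] = 0.0625·(-2.75) = -0.171875.

-0.171875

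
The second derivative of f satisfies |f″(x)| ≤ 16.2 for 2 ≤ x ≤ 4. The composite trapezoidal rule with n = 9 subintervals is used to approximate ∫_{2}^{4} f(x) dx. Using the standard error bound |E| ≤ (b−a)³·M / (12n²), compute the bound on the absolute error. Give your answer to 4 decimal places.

0.1333

|E| ≤ (2)³·16.2 / (12·9²) = 129.6/972 = 0.1333.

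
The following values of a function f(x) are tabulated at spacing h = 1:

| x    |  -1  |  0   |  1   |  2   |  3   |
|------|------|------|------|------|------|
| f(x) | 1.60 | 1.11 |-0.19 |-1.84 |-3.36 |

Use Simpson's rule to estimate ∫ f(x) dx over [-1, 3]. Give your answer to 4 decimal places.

-1.6867

h = 1, n = 4.
(h/3)·[y₀ + 4y₁ + 2y₂ + 4y₃ + y₄] = 0.333333·(-5.06) = -1.6867.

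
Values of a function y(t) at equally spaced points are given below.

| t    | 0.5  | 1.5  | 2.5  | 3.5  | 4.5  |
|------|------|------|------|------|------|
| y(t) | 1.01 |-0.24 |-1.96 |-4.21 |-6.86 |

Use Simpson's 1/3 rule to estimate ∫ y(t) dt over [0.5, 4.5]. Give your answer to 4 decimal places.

-9.1900

h = 1, n = 4.
(h/3)·[y₀ + 4y₁ + 2y₂ + 4y₃ + y₄] = 0.333333·(-27.57) = -9.1900.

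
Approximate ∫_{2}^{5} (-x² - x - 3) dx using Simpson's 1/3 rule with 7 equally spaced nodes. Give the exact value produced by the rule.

-58.5

h = (5 − 2)/6 = 0.5.
Nodes x₀,…,x₆ = 2, 2.5, 3, 3.5, 4, 4.5, 5.
f(x) = -x² - x - 3: f₀=-9, f₁=-11.75, f₂=-15, f₃=-18.75, f₄=-23, f₅=-27.75, f₆=-33.
(h/3)·[f₀ + 4f₁ + 2f₂ + 4f₃ + 2f₄ + 4f₅ + f₆] = 0.166667·(-351) = -58.5.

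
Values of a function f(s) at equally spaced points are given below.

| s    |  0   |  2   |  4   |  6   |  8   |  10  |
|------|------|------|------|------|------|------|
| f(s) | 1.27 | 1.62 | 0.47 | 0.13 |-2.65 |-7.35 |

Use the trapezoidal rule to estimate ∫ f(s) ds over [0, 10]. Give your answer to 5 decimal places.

h = 2, n = 5.
(h/2)·[y₀ + 2y₁ + 2y₂ + 2y₃ + 2y₄ + y₅] = 1·(-6.94) = -6.94000.

-6.94000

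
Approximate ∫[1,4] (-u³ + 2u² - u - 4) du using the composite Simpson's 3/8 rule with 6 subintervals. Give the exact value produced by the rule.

h = (4 − 1)/6 = 0.5.
Nodes u₀,…,u₆ = 1, 1.5, 2, 2.5, 3, 3.5, 4.
f(u) = -u³ + 2u² - u - 4: f₀=-4, f₁=-4.375, f₂=-6, f₃=-9.625, f₄=-16, f₅=-25.875, f₆=-40.
(3h/8)·[f₀ + 3f₁ + 3f₂ + 2f₃ + 3f₄ + 3f₅ + f₆] = 0.1875·(-220) = -41.25.

-41.25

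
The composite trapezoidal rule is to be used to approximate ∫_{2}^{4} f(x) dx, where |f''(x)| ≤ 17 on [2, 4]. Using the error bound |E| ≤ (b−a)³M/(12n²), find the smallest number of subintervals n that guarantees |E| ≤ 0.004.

54

Need 136/(12n²) ≤ 0.004.
n² ≥ 136/(12·0.004) = 2833.33 ⇒ n ≥ 53.2291, so the smallest n is 54.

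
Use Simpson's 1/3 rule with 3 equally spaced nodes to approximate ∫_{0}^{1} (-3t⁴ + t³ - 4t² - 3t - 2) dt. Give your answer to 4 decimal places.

h = (1 − 0)/2 = 0.5.
Nodes t₀,…,t₂ = 0, 0.5, 1.
f(t) = -3t⁴ + t³ - 4t² - 3t - 2: f₀=-2, f₁=-4.5625, f₂=-11.
(h/3)·[f₀ + 4f₁ + f₂] = 0.166667·(-31.25) = -5.2083.

-5.2083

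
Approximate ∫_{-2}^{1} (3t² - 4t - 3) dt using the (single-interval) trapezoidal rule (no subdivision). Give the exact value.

19.5

T = (b−a)/2 · [f(-2) + f(1)] = 1.5·[17 + (-4)] = 19.5.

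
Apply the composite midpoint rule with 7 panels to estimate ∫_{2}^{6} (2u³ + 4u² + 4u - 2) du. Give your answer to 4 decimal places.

h = (6 − 2)/7 = 0.571429.
Midpoints m₁,…,m₇ = 2.285714, 2.857143, 3.428571, 4, 4.571429, 5.142857, 5.714286.
f(m₁)=51.924198, f(m₂)=88.728863, f(m₃)=139.341108, f(m₄)=206, f(m₅)=290.944606, f(m₆)=396.413994, f(m₇)=524.647230.
h·[f(m₁) + f(m₂) + f(m₃) + f(m₄) + f(m₅) + f(m₆) + f(m₇)] = 0.571429·(1698) = 970.2857.

970.2857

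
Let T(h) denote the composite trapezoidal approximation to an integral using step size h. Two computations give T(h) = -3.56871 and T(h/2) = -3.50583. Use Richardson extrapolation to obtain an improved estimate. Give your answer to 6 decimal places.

R = (4·T(h/2) − T(h)) / 3 = (4·(-3.50583) − (-3.56871))/3 = (-10.45461)/3 = -3.484870.

-3.484870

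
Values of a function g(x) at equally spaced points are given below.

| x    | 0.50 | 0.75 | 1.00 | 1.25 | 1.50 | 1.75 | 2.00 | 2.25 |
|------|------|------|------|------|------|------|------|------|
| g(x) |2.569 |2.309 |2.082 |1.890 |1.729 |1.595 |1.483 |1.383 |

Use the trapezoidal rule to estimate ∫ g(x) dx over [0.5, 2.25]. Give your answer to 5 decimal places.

h = 0.25, n = 7.
(h/2)·[y₀ + 2y₁ + 2y₂ + 2y₃ + 2y₄ + 2y₅ + 2y₆ + y₇] = 0.125·(26.128) = 3.26600.

3.26600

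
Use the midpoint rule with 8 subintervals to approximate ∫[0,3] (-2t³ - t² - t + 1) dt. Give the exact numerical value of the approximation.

h = (3 − 0)/8 = 0.375.
Midpoints m₁,…,m₈ = 0.1875, 0.5625, 0.9375, 1.3125, 1.6875, 2.0625, 2.4375, 2.8125.
f(m₁)=0.76416015625, f(m₂)=-0.23486328125, f(m₃)=-2.46435546875, f(m₄)=-6.55712890625, f(m₅)=-13.14599609375, f(m₆)=-22.86376953125, f(m₇)=-36.34326171875, f(m₈)=-54.21728515625.
h·[f(m₁) + f(m₂) + f(m₃) + f(m₄) + f(m₅) + f(m₆) + f(m₇) + f(m₈)] = 0.375·(-135.0625) = -50.6484375.

-50.6484375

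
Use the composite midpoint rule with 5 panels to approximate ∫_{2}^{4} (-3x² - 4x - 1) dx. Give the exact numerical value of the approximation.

h = (4 − 2)/5 = 0.4.
Midpoints m₁,…,m₅ = 2.2, 2.6, 3, 3.4, 3.8.
f(m₁)=-24.32, f(m₂)=-31.68, f(m₃)=-40, f(m₄)=-49.28, f(m₅)=-59.52.
h·[f(m₁) + f(m₂) + f(m₃) + f(m₄) + f(m₅)] = 0.4·(-204.8) = -81.92.

-81.92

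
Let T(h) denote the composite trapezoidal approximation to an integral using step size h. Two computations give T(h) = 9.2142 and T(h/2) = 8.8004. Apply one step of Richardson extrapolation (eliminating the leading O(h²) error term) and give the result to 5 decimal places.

R = (4·T(h/2) − T(h)) / 3 = (4·8.8004 − 9.2142)/3 = (25.9874)/3 = 8.66247.

8.66247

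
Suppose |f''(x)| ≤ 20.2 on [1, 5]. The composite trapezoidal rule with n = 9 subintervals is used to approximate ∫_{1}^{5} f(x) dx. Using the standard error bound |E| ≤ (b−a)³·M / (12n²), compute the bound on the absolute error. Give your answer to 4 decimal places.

|E| ≤ (4)³·20.2 / (12·9²) = 1292.8/972 = 1.3300.

1.3300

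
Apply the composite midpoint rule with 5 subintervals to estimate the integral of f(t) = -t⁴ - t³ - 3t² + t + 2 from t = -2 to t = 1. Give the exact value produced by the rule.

-6.68634

h = (1 − (-2))/5 = 0.6.
Midpoints m₁,…,m₅ = -1.7, -1.1, -0.5, 0.1, 0.7.
f(m₁)=-11.8091, f(m₂)=-2.8631, f(m₃)=0.8125, f(m₄)=2.0689, f(m₅)=0.6469.
h·[f(m₁) + f(m₂) + f(m₃) + f(m₄) + f(m₅)] = 0.6·(-11.1439) = -6.68634.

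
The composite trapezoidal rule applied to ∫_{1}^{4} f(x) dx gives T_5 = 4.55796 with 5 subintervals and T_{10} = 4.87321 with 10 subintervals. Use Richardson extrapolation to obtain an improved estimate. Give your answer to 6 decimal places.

R = (4·T_{10} − T_5) / 3 = (4·4.87321 − 4.55796)/3 = (14.93488)/3 = 4.978293.

4.978293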